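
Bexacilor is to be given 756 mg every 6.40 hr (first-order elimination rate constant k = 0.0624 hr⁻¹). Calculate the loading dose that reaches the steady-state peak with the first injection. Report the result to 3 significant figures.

Accumulation ratio R = 1 / (1 − e^(−kτ)) = 1 / (1 − e^(−0.06240×6.40)) = 1 / (1 − 0.6707) = 3.037
Loading dose = maintenance dose × R = 756 × 3.037 ≈ 2300 mg

2300 mg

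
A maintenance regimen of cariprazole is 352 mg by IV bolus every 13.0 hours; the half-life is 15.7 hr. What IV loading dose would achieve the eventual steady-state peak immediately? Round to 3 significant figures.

806 mg

k = ln 2 / 15.7 = 0.04415 hr⁻¹
Accumulation ratio R = 1 / (1 − e^(−kτ)) = 1 / (1 − e^(−0.04415×13.0)) = 1 / (1 − 0.5633) = 2.290
Loading dose = maintenance dose × R = 352 × 2.290 ≈ 806 mg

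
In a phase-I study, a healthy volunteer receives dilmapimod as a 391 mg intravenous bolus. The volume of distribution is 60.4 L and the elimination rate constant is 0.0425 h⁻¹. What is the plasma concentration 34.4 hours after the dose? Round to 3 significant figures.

1.50 µg/mL

C₀ = dose / V = 391 / 60.4 = 6.474 µg/mL
C(t) = C₀ e^(−kt) = 6.474 × e^(−0.04250 × 34.4) = 6.474 × e^(−1.462) = 6.474 × 0.2318 ≈ 1.50 µg/mL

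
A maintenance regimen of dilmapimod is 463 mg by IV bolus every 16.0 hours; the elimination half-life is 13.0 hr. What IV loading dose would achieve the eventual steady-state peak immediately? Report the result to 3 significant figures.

807 mg

k = ln 2 / 13.0 = 0.05332 hr⁻¹
Accumulation ratio R = 1 / (1 − e^(−kτ)) = 1 / (1 − e^(−0.05332×16.0)) = 1 / (1 − 0.4261) = 1.742
Loading dose = maintenance dose × R = 463 × 1.742 ≈ 807 mg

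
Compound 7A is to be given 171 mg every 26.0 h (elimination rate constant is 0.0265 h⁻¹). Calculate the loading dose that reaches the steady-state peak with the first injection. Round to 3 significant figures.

343 mg

Accumulation ratio R = 1 / (1 − e^(−kτ)) = 1 / (1 − e^(−0.02650×26.0)) = 1 / (1 − 0.5021) = 2.008
Loading dose = maintenance dose × R = 171 × 2.008 ≈ 343 mg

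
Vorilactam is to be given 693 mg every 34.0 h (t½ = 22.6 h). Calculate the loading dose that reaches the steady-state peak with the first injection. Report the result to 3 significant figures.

1070 mg

k = ln 2 / 22.6 = 0.03067 h⁻¹
Accumulation ratio R = 1 / (1 − e^(−kτ)) = 1 / (1 − e^(−0.03067×34.0)) = 1 / (1 − 0.3525) = 1.544
Loading dose = maintenance dose × R = 693 × 1.544 ≈ 1070 mg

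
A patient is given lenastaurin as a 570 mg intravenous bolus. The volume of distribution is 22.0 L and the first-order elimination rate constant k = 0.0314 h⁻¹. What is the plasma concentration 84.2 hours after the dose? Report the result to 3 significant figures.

C₀ = dose / V = 570 / 22.0 = 25.91 mg/L
C(t) = C₀ e^(−kt) = 25.91 × e^(−0.03140 × 84.2) = 25.91 × e^(−2.644) = 25.91 × 0.07108 ≈ 1.84 mg/L

1.84 mg/L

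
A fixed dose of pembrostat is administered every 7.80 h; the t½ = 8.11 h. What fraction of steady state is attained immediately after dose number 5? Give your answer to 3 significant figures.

0.964

k = ln 2 / 8.11 = 0.08547 h⁻¹
f_n = 1 − e^(−nkτ) = 1 − e^(−5 × 0.08547 × 7.80) = 1 − e^(−3.333) = 1 − 0.03568 ≈ 0.964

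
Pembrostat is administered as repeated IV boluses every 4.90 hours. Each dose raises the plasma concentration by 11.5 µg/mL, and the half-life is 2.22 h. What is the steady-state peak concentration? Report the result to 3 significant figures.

14.7 µg/mL

k = ln 2 / 2.22 = 0.3122 h⁻¹
Fraction remaining after one interval: e^(−kτ) = e^(−0.3122 × 4.90) = 0.2166
R = 1 / (1 − 0.2166) = 1.276
Css,max = 11.5 × 1.276 ≈ 14.7 µg/mL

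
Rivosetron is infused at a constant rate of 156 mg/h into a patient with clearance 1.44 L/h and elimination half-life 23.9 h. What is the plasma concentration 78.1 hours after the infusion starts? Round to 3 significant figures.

97.1 µg/mL

Css = rate / CL = 156 / 1.44 = 108.3 µg/mL
k = ln 2 / 23.9 = 0.02900 h⁻¹
C(t) = Css (1 − e^(−kt)) = 108.3 × (1 − e^(−2.265)) = 108.3 × 0.8962 ≈ 97.1 µg/mL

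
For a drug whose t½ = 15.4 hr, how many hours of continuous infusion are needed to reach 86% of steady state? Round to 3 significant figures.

k = ln 2 / 15.4 = 0.04501 hr⁻¹
f = 1 − e^(−kt)  ⇒  t = −ln(1 − f) / k
t = −ln(1 − 0.86) / 0.04501 = 1.966 / 0.04501 ≈ 43.7 hours

43.7 hours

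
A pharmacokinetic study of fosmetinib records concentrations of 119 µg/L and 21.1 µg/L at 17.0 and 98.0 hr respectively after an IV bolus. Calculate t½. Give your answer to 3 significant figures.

k = ln(C₁/C₂) / (t₂ − t₁) = ln(119/21.1) / (98.0 − 17.0)
  = 1.730 / 81.00 = 0.02136 hr⁻¹
t½ = ln 2 / k = ln 2 / 0.02136 ≈ 32.5 hours

32.5 hours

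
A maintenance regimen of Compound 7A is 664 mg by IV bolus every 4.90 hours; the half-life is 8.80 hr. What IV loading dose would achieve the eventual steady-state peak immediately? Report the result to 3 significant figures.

k = ln 2 / 8.80 = 0.07877 hr⁻¹
Accumulation ratio R = 1 / (1 − e^(−kτ)) = 1 / (1 − e^(−0.07877×4.90)) = 1 / (1 − 0.6798) = 3.123
Loading dose = maintenance dose × R = 664 × 3.123 ≈ 2070 mg

2070 mg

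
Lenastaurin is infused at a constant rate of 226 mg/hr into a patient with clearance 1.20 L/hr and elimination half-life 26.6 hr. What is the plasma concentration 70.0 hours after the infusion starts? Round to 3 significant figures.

Css = rate / CL = 226 / 1.20 = 188.3 mg/L
k = ln 2 / 26.6 = 0.02606 hr⁻¹
C(t) = Css (1 − e^(−kt)) = 188.3 × (1 − e^(−1.824)) = 188.3 × 0.8386 ≈ 158 mg/L

158 mg/L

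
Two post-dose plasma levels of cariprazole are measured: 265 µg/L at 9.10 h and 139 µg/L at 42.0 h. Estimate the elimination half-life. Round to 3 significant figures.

k = ln(C₁/C₂) / (t₂ − t₁) = ln(265/139) / (42.0 − 9.10)
  = 0.6453 / 32.90 = 0.01961 h⁻¹
t½ = ln 2 / k = ln 2 / 0.01961 ≈ 35.3 hours

35.3 hours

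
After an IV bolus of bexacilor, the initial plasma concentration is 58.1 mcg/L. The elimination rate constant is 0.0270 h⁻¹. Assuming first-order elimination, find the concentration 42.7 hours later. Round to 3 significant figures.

C(t) = C₀ e^(−kt) = 58.1 × e^(−0.02700 × 42.7) = 58.1 × e^(−1.153) = 58.1 × 0.3157 ≈ 18.3 mcg/L

18.3 mcg/L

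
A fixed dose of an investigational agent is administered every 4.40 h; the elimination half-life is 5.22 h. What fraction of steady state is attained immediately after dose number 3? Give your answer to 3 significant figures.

0.827

k = ln 2 / 5.22 = 0.1328 h⁻¹
f_n = 1 − e^(−nkτ) = 1 − e^(−3 × 0.1328 × 4.40) = 1 − e^(−1.753) = 1 − 0.1733 ≈ 0.827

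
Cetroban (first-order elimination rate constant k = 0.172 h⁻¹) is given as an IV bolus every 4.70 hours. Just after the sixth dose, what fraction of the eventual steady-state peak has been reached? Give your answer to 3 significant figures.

0.992

f_n = 1 − e^(−nkτ) = 1 − e^(−6 × 0.1720 × 4.70) = 1 − e^(−4.850) = 1 − 0.007825 ≈ 0.992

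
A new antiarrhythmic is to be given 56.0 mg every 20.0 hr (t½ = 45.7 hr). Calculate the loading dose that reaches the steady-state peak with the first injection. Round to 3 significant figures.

k = ln 2 / 45.7 = 0.01517 hr⁻¹
Accumulation ratio R = 1 / (1 − e^(−kτ)) = 1 / (1 − e^(−0.01517×20.0)) = 1 / (1 − 0.7383) = 3.822
Loading dose = maintenance dose × R = 56.0 × 3.822 ≈ 214 mg

214 mg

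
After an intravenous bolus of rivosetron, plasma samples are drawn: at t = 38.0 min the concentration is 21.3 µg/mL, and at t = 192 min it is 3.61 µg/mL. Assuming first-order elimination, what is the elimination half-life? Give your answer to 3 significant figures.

k = ln(C₁/C₂) / (t₂ − t₁) = ln(21.3/3.61) / (192 − 38.0)
  = 1.775 / 154.0 = 0.01153 min⁻¹
t½ = ln 2 / k = ln 2 / 0.01153 ≈ 60.1 minutes

60.1 minutes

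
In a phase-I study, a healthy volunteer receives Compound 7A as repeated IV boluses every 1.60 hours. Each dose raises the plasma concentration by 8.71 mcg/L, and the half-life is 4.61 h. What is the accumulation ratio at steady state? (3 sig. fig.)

k = ln 2 / 4.61 = 0.1504 h⁻¹
Fraction remaining after one interval: e^(−kτ) = e^(−0.1504 × 1.60) = 0.7862
R = 1 / (1 − 0.7862) = 1 / 0.2138 ≈ 4.68

4.68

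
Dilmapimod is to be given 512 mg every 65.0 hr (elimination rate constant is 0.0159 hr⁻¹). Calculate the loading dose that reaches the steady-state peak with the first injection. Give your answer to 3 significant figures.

795 mg

Accumulation ratio R = 1 / (1 − e^(−kτ)) = 1 / (1 − e^(−0.01590×65.0)) = 1 / (1 − 0.3558) = 1.552
Loading dose = maintenance dose × R = 512 × 1.552 ≈ 795 mg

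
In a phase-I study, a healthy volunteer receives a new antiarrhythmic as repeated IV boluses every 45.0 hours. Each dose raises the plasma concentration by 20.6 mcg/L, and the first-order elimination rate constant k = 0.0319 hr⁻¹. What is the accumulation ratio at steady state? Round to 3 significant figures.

1.31

Fraction remaining after one interval: e^(−kτ) = e^(−0.03190 × 45.0) = 0.2380
R = 1 / (1 − 0.2380) = 1 / 0.7620 ≈ 1.31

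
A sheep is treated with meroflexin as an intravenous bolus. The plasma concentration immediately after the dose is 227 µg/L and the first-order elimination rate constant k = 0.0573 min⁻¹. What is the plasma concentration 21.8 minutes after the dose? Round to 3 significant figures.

C(t) = C₀ e^(−kt) = 227 × e^(−0.05730 × 21.8) = 227 × e^(−1.249) = 227 × 0.2868 ≈ 65.1 µg/L

65.1 µg/L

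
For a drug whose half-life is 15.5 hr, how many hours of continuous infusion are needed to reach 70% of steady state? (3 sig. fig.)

26.9 hours

k = ln 2 / 15.5 = 0.04472 hr⁻¹
f = 1 − e^(−kt)  ⇒  t = −ln(1 − f) / k
t = −ln(1 − 0.7) / 0.04472 = 1.204 / 0.04472 ≈ 26.9 hours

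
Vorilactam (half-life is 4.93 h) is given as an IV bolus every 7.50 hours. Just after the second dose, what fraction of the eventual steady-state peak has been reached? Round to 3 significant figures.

k = ln 2 / 4.93 = 0.1406 h⁻¹
f_n = 1 − e^(−nkτ) = 1 − e^(−2 × 0.1406 × 7.50) = 1 − e^(−2.109) = 1 − 0.1214 ≈ 0.879

0.879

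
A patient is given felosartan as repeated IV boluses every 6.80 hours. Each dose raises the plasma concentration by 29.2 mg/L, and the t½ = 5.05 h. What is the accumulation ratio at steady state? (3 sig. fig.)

k = ln 2 / 5.05 = 0.1373 h⁻¹
Fraction remaining after one interval: e^(−kτ) = e^(−0.1373 × 6.80) = 0.3932
R = 1 / (1 − 0.3932) = 1 / 0.6068 ≈ 1.65

1.65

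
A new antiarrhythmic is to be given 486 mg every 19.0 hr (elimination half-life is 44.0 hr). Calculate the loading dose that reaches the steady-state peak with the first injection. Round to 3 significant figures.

1880 mg

k = ln 2 / 44.0 = 0.01575 hr⁻¹
Accumulation ratio R = 1 / (1 − e^(−kτ)) = 1 / (1 − e^(−0.01575×19.0)) = 1 / (1 − 0.7413) = 3.866
Loading dose = maintenance dose × R = 486 × 3.866 ≈ 1880 mg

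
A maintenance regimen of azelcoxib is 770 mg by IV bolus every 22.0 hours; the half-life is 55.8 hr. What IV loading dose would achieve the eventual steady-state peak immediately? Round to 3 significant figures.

3220 mg

k = ln 2 / 55.8 = 0.01242 hr⁻¹
Accumulation ratio R = 1 / (1 − e^(−kτ)) = 1 / (1 − e^(−0.01242×22.0)) = 1 / (1 − 0.7609) = 4.182
Loading dose = maintenance dose × R = 770 × 4.182 ≈ 3220 mg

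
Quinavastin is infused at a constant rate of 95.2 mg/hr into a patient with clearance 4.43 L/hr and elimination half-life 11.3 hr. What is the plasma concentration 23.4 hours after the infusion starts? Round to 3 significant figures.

Css = rate / CL = 95.2 / 4.43 = 21.49 mg/L
k = ln 2 / 11.3 = 0.06134 hr⁻¹
C(t) = Css (1 − e^(−kt)) = 21.49 × (1 − e^(−1.435)) = 21.49 × 0.7620 ≈ 16.4 mg/L

16.4 mg/L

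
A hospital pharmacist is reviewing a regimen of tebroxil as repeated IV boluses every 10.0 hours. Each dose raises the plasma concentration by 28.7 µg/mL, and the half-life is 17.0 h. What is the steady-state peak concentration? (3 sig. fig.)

k = ln 2 / 17.0 = 0.04077 h⁻¹
Fraction remaining after one interval: e^(−kτ) = e^(−0.04077 × 10.0) = 0.6652
R = 1 / (1 − 0.6652) = 2.986
Css,max = 28.7 × 2.986 ≈ 85.7 µg/mL

85.7 µg/mL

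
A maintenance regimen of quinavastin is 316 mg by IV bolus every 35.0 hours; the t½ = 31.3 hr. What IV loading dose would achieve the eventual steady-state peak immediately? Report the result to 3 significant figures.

586 mg

k = ln 2 / 31.3 = 0.02215 hr⁻¹
Accumulation ratio R = 1 / (1 − e^(−kτ)) = 1 / (1 − e^(−0.02215×35.0)) = 1 / (1 − 0.4607) = 1.854
Loading dose = maintenance dose × R = 316 × 1.854 ≈ 586 mg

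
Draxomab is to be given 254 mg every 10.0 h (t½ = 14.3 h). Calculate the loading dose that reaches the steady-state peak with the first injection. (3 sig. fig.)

k = ln 2 / 14.3 = 0.04847 h⁻¹
Accumulation ratio R = 1 / (1 − e^(−kτ)) = 1 / (1 − e^(−0.04847×10.0)) = 1 / (1 − 0.6159) = 2.603
Loading dose = maintenance dose × R = 254 × 2.603 ≈ 661 mg

661 mg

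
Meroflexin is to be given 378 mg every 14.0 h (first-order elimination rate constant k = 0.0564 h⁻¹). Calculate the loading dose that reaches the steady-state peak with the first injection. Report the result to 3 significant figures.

692 mg

Accumulation ratio R = 1 / (1 − e^(−kτ)) = 1 / (1 − e^(−0.05640×14.0)) = 1 / (1 − 0.4540) = 1.832
Loading dose = maintenance dose × R = 378 × 1.832 ≈ 692 mg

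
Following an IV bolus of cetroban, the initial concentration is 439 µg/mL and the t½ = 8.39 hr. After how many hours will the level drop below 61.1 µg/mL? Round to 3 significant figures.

23.9 hours

k = ln 2 / 8.39 = 0.08262 hr⁻¹
C(t) = C₀ e^(−kt)  ⇒  t = ln(C₀/C) / k
t = ln(439/61.1) / 0.08262 = 1.972 / 0.08262 ≈ 23.9 hours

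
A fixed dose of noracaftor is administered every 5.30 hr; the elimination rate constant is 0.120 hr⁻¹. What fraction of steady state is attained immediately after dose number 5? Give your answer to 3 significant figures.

0.958

f_n = 1 − e^(−nkτ) = 1 − e^(−5 × 0.1200 × 5.30) = 1 − e^(−3.180) = 1 − 0.04159 ≈ 0.958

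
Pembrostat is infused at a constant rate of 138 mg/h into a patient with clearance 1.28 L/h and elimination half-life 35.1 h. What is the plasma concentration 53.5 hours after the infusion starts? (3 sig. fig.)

Css = rate / CL = 138 / 1.28 = 107.8 mg/L
k = ln 2 / 35.1 = 0.01975 h⁻¹
C(t) = Css (1 − e^(−kt)) = 107.8 × (1 − e^(−1.057)) = 107.8 × 0.6523 ≈ 70.3 mg/L

70.3 mg/L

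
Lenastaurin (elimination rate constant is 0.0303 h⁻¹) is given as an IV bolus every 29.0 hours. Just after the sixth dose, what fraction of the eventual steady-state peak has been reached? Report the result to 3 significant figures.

0.995

f_n = 1 − e^(−nkτ) = 1 − e^(−6 × 0.03030 × 29.0) = 1 − e^(−5.272) = 1 − 0.005132 ≈ 0.995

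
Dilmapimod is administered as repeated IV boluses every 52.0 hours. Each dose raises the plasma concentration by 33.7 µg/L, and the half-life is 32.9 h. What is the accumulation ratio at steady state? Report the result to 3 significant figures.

1.50

k = ln 2 / 32.9 = 0.02107 h⁻¹
Fraction remaining after one interval: e^(−kτ) = e^(−0.02107 × 52.0) = 0.3344
R = 1 / (1 − 0.3344) = 1 / 0.6656 ≈ 1.50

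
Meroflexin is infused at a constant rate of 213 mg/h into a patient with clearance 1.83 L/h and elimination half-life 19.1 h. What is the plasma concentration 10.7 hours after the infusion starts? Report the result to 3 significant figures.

Css = rate / CL = 213 / 1.83 = 116.4 mg/L
k = ln 2 / 19.1 = 0.03629 h⁻¹
C(t) = Css (1 − e^(−kt)) = 116.4 × (1 − e^(−0.3883)) = 116.4 × 0.3218 ≈ 37.5 mg/L

37.5 mg/L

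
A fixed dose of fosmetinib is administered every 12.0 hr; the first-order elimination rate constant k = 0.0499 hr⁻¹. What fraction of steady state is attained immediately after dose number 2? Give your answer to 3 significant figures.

0.698

f_n = 1 − e^(−nkτ) = 1 − e^(−2 × 0.04990 × 12.0) = 1 − e^(−1.198) = 1 − 0.3019 ≈ 0.698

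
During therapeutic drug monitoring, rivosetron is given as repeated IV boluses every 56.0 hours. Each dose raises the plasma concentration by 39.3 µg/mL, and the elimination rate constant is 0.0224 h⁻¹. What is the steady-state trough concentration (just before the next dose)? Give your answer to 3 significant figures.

Fraction remaining after one interval: e^(−kτ) = e^(−0.02240 × 56.0) = 0.2852
R = 1 / (1 − 0.2852) = 1.399
Css,max = 39.3 × 1.399 = 54.98 µg/mL
Css,min = Css,max × e^(−kτ) = 54.98 × 0.2852 ≈ 15.7 µg/mL

15.7 µg/mL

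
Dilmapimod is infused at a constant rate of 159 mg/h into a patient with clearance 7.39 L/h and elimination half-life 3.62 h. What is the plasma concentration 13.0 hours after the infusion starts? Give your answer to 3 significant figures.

Css = rate / CL = 159 / 7.39 = 21.52 µg/mL
k = ln 2 / 3.62 = 0.1915 h⁻¹
C(t) = Css (1 − e^(−kt)) = 21.52 × (1 − e^(−2.489)) = 21.52 × 0.9170 ≈ 19.7 µg/mL

19.7 µg/mL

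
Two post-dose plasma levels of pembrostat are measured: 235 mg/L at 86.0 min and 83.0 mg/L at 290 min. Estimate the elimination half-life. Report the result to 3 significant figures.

k = ln(C₁/C₂) / (t₂ − t₁) = ln(235/83.0) / (290 − 86.0)
  = 1.041 / 204.0 = 0.005102 min⁻¹
t½ = ln 2 / k = ln 2 / 0.005102 ≈ 136 minutes

136 minutes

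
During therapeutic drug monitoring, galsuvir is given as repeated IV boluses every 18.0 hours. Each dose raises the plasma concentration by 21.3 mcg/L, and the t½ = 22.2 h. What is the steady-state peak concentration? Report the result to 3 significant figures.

k = ln 2 / 22.2 = 0.03122 h⁻¹
Fraction remaining after one interval: e^(−kτ) = e^(−0.03122 × 18.0) = 0.5701
R = 1 / (1 − 0.5701) = 2.326
Css,max = 21.3 × 2.326 ≈ 49.5 mcg/L

49.5 mcg/L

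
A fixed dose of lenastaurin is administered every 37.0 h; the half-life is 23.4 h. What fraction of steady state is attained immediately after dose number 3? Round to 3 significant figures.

0.963

k = ln 2 / 23.4 = 0.02962 h⁻¹
f_n = 1 − e^(−nkτ) = 1 − e^(−3 × 0.02962 × 37.0) = 1 − e^(−3.288) = 1 − 0.03733 ≈ 0.963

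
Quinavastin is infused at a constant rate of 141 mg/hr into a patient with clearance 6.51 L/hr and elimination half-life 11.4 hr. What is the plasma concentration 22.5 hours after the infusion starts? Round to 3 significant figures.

Css = rate / CL = 141 / 6.51 = 21.66 mg/L
k = ln 2 / 11.4 = 0.06080 hr⁻¹
C(t) = Css (1 − e^(−kt)) = 21.66 × (1 − e^(−1.368)) = 21.66 × 0.7454 ≈ 16.1 mg/L

16.1 mg/L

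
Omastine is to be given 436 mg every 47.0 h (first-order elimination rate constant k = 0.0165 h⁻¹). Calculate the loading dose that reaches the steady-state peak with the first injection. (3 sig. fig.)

Accumulation ratio R = 1 / (1 − e^(−kτ)) = 1 / (1 − e^(−0.01650×47.0)) = 1 / (1 − 0.4605) = 1.853
Loading dose = maintenance dose × R = 436 × 1.853 ≈ 808 mg

808 mg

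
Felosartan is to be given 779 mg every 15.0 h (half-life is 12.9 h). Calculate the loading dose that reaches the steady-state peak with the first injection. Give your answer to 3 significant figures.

k = ln 2 / 12.9 = 0.05373 h⁻¹
Accumulation ratio R = 1 / (1 − e^(−kτ)) = 1 / (1 − e^(−0.05373×15.0)) = 1 / (1 − 0.4466) = 1.807
Loading dose = maintenance dose × R = 779 × 1.807 ≈ 1410 mg

1410 mg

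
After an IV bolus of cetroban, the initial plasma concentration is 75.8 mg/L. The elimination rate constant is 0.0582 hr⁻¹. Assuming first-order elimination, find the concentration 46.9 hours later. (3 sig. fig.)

4.95 mg/L

C(t) = C₀ e^(−kt) = 75.8 × e^(−0.05820 × 46.9) = 75.8 × e^(−2.730) = 75.8 × 0.06525 ≈ 4.95 mg/L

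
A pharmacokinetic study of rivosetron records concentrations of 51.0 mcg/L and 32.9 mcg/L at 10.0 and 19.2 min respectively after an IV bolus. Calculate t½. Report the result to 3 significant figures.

14.5 minutes

k = ln(C₁/C₂) / (t₂ − t₁) = ln(51.0/32.9) / (19.2 − 10.0)
  = 0.4384 / 9.200 = 0.04765 min⁻¹
t½ = ln 2 / k = ln 2 / 0.04765 ≈ 14.5 minutes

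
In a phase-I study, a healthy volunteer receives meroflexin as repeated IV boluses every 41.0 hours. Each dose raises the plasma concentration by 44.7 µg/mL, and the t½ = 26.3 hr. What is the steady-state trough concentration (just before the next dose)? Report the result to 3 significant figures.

23.0 µg/mL

k = ln 2 / 26.3 = 0.02636 hr⁻¹
Fraction remaining after one interval: e^(−kτ) = e^(−0.02636 × 41.0) = 0.3394
R = 1 / (1 − 0.3394) = 1.514
Css,max = 44.7 × 1.514 = 67.67 µg/mL
Css,min = Css,max × e^(−kτ) = 67.67 × 0.3394 ≈ 23.0 µg/mL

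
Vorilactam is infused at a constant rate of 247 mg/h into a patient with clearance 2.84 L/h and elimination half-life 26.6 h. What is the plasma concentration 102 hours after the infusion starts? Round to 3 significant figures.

80.9 mg/L

Css = rate / CL = 247 / 2.84 = 86.97 mg/L
k = ln 2 / 26.6 = 0.02606 h⁻¹
C(t) = Css (1 − e^(−kt)) = 86.97 × (1 − e^(−2.658)) = 86.97 × 0.9299 ≈ 80.9 mg/L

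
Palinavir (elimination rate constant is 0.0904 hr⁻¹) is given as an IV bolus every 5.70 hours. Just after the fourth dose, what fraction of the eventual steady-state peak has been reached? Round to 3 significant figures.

f_n = 1 − e^(−nkτ) = 1 − e^(−4 × 0.09040 × 5.70) = 1 − e^(−2.061) = 1 − 0.1273 ≈ 0.873

0.873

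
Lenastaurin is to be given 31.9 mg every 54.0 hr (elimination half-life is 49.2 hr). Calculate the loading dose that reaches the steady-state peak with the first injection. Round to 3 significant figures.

k = ln 2 / 49.2 = 0.01409 hr⁻¹
Accumulation ratio R = 1 / (1 − e^(−kτ)) = 1 / (1 − e^(−0.01409×54.0)) = 1 / (1 − 0.4673) = 1.877
Loading dose = maintenance dose × R = 31.9 × 1.877 ≈ 59.9 mg

59.9 mg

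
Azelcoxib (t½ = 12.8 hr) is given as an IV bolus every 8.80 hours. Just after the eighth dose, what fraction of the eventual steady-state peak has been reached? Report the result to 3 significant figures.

0.978

k = ln 2 / 12.8 = 0.05415 hr⁻¹
f_n = 1 − e^(−nkτ) = 1 − e^(−8 × 0.05415 × 8.80) = 1 − e^(−3.812) = 1 − 0.02210 ≈ 0.978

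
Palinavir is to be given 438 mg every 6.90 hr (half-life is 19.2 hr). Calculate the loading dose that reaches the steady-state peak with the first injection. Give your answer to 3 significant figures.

k = ln 2 / 19.2 = 0.03610 hr⁻¹
Accumulation ratio R = 1 / (1 − e^(−kτ)) = 1 / (1 − e^(−0.03610×6.90)) = 1 / (1 − 0.7795) = 4.535
Loading dose = maintenance dose × R = 438 × 4.535 ≈ 1990 mg

1990 mg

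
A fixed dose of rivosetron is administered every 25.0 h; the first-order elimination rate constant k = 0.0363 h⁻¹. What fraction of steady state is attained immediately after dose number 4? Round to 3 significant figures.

0.973

f_n = 1 − e^(−nkτ) = 1 − e^(−4 × 0.03630 × 25.0) = 1 − e^(−3.630) = 1 − 0.02652 ≈ 0.973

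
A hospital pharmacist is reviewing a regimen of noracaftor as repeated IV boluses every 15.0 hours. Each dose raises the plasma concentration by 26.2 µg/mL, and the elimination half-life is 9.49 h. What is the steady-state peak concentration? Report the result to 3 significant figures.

39.4 µg/mL

k = ln 2 / 9.49 = 0.07304 h⁻¹
Fraction remaining after one interval: e^(−kτ) = e^(−0.07304 × 15.0) = 0.3343
R = 1 / (1 − 0.3343) = 1.502
Css,max = 26.2 × 1.502 ≈ 39.4 µg/mL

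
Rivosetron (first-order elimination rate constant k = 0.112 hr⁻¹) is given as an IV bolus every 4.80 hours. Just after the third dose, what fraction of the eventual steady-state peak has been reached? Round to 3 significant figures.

0.801

f_n = 1 − e^(−nkτ) = 1 − e^(−3 × 0.1120 × 4.80) = 1 − e^(−1.613) = 1 − 0.1993 ≈ 0.801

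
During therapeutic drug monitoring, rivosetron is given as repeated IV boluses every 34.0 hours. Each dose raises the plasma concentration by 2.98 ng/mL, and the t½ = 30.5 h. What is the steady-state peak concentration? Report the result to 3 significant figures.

k = ln 2 / 30.5 = 0.02273 h⁻¹
Fraction remaining after one interval: e^(−kτ) = e^(−0.02273 × 34.0) = 0.4618
R = 1 / (1 − 0.4618) = 1.858
Css,max = 2.98 × 1.858 ≈ 5.54 ng/mL

5.54 ng/mL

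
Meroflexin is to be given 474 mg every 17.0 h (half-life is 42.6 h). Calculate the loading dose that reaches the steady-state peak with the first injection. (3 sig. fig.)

1960 mg

k = ln 2 / 42.6 = 0.01627 h⁻¹
Accumulation ratio R = 1 / (1 − e^(−kτ)) = 1 / (1 − e^(−0.01627×17.0)) = 1 / (1 − 0.7584) = 4.138
Loading dose = maintenance dose × R = 474 × 4.138 ≈ 1960 mg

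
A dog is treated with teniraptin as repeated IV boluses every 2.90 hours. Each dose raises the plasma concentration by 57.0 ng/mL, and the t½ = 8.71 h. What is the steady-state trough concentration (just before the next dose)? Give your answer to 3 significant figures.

k = ln 2 / 8.71 = 0.07958 h⁻¹
Fraction remaining after one interval: e^(−kτ) = e^(−0.07958 × 2.90) = 0.7939
R = 1 / (1 − 0.7939) = 4.852
Css,max = 57.0 × 4.852 = 276.6 ng/mL
Css,min = Css,max × e^(−kτ) = 276.6 × 0.7939 ≈ 220 ng/mL

220 ng/mL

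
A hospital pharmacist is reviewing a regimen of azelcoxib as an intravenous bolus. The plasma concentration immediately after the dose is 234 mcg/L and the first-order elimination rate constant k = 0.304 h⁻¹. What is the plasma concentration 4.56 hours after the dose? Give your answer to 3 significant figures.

58.5 mcg/L

C(t) = C₀ e^(−kt) = 234 × e^(−0.3040 × 4.56) = 234 × e^(−1.386) = 234 × 0.2500 ≈ 58.5 mcg/L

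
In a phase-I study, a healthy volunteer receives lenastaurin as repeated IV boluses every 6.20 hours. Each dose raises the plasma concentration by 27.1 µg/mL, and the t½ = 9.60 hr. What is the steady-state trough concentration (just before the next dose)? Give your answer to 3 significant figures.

48.0 µg/mL

k = ln 2 / 9.60 = 0.07220 hr⁻¹
Fraction remaining after one interval: e^(−kτ) = e^(−0.07220 × 6.20) = 0.6391
R = 1 / (1 − 0.6391) = 2.771
Css,max = 27.1 × 2.771 = 75.09 µg/mL
Css,min = Css,max × e^(−kτ) = 75.09 × 0.6391 ≈ 48.0 µg/mL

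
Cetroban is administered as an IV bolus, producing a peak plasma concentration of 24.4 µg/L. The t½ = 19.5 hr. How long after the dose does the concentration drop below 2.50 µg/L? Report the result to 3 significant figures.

64.1 hours

k = ln 2 / 19.5 = 0.03555 hr⁻¹
C(t) = C₀ e^(−kt)  ⇒  t = ln(C₀/C) / k
t = ln(24.4/2.50) / 0.03555 = 2.278 / 0.03555 ≈ 64.1 hours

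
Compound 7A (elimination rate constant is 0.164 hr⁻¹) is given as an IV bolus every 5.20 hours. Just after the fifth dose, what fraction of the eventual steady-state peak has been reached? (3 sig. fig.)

f_n = 1 − e^(−nkτ) = 1 − e^(−5 × 0.1640 × 5.20) = 1 − e^(−4.264) = 1 − 0.01407 ≈ 0.986

0.986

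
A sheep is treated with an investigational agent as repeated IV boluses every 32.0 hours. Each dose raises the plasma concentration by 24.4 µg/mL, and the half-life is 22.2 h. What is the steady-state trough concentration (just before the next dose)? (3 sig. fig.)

14.2 µg/mL

k = ln 2 / 22.2 = 0.03122 h⁻¹
Fraction remaining after one interval: e^(−kτ) = e^(−0.03122 × 32.0) = 0.3682
R = 1 / (1 − 0.3682) = 1.583
Css,max = 24.4 × 1.583 = 38.62 µg/mL
Css,min = Css,max × e^(−kτ) = 38.62 × 0.3682 ≈ 14.2 µg/mL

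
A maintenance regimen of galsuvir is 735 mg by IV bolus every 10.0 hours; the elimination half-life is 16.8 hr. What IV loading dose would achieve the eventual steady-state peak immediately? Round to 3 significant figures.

2170 mg

k = ln 2 / 16.8 = 0.04126 hr⁻¹
Accumulation ratio R = 1 / (1 − e^(−kτ)) = 1 / (1 − e^(−0.04126×10.0)) = 1 / (1 − 0.6619) = 2.958
Loading dose = maintenance dose × R = 735 × 2.958 ≈ 2170 mg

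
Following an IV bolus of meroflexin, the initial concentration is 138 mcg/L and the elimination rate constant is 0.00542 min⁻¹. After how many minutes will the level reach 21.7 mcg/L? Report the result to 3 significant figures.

341 minutes

C(t) = C₀ e^(−kt)  ⇒  t = ln(C₀/C) / k
t = ln(138/21.7) / 0.005420 = 1.850 / 0.005420 ≈ 341 minutes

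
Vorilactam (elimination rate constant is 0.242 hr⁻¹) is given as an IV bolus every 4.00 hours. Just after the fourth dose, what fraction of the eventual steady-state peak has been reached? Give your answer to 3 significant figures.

0.979

f_n = 1 − e^(−nkτ) = 1 − e^(−4 × 0.2420 × 4.00) = 1 − e^(−3.872) = 1 − 0.02082 ≈ 0.979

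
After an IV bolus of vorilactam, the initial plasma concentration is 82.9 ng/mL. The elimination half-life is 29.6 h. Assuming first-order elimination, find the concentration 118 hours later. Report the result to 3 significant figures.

5.23 ng/mL

k = ln 2 / 29.6 = 0.02342 h⁻¹
118 h is 3.986 half-lives, so C = 82.9 × (1/2)^3.986 = 82.9 × 0.06309 ≈ 5.23 ng/mL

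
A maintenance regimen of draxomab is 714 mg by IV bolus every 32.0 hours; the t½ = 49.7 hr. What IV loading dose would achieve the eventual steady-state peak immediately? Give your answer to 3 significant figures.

k = ln 2 / 49.7 = 0.01395 hr⁻¹
Accumulation ratio R = 1 / (1 − e^(−kτ)) = 1 / (1 − e^(−0.01395×32.0)) = 1 / (1 − 0.6400) = 2.778
Loading dose = maintenance dose × R = 714 × 2.778 ≈ 1980 mg

1980 mg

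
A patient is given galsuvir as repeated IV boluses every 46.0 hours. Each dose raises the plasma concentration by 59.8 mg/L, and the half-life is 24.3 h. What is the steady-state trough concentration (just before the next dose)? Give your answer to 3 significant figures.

k = ln 2 / 24.3 = 0.02852 h⁻¹
Fraction remaining after one interval: e^(−kτ) = e^(−0.02852 × 46.0) = 0.2692
R = 1 / (1 − 0.2692) = 1.368
Css,max = 59.8 × 1.368 = 81.83 mg/L
Css,min = Css,max × e^(−kτ) = 81.83 × 0.2692 ≈ 22.0 mg/L

22.0 mg/L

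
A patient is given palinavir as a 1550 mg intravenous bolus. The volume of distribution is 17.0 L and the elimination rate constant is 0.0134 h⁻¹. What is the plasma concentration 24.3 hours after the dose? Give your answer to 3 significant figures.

65.8 mg/L

C₀ = dose / V = 1550 / 17.0 = 91.18 mg/L
C(t) = C₀ e^(−kt) = 91.18 × e^(−0.01340 × 24.3) = 91.18 × e^(−0.3256) = 91.18 × 0.7221 ≈ 65.8 mg/L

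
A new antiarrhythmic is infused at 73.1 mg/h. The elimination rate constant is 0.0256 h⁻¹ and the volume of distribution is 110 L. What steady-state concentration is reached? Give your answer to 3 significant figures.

26.0 µg/mL

CL = k · V = 0.0256 × 110 = 2.816 L/h
Css = rate / CL = 73.1 / 2.816 ≈ 26.0 µg/mL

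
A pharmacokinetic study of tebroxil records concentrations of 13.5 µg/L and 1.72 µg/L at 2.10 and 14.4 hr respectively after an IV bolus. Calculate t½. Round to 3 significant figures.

4.14 hours

k = ln(C₁/C₂) / (t₂ − t₁) = ln(13.5/1.72) / (14.4 − 2.10)
  = 2.060 / 12.30 = 0.1675 hr⁻¹
t½ = ln 2 / k = ln 2 / 0.1675 ≈ 4.14 hours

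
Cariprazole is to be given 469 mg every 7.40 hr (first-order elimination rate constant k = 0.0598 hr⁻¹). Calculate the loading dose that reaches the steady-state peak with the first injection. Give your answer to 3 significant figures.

1310 mg

Accumulation ratio R = 1 / (1 − e^(−kτ)) = 1 / (1 − e^(−0.05980×7.40)) = 1 / (1 − 0.6424) = 2.797
Loading dose = maintenance dose × R = 469 × 2.797 ≈ 1310 mg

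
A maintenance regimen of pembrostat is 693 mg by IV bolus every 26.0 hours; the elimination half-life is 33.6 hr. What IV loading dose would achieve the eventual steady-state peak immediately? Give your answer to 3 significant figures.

1670 mg

k = ln 2 / 33.6 = 0.02063 hr⁻¹
Accumulation ratio R = 1 / (1 − e^(−kτ)) = 1 / (1 − e^(−0.02063×26.0)) = 1 / (1 − 0.5849) = 2.409
Loading dose = maintenance dose × R = 693 × 2.409 ≈ 1670 mg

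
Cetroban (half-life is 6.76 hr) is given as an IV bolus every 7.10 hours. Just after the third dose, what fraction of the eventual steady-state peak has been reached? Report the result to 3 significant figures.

k = ln 2 / 6.76 = 0.1025 hr⁻¹
f_n = 1 − e^(−nkτ) = 1 − e^(−3 × 0.1025 × 7.10) = 1 − e^(−2.184) = 1 − 0.1126 ≈ 0.887

0.887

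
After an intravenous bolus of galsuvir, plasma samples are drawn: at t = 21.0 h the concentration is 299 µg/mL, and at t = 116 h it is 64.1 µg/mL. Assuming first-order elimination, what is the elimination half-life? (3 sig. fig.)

42.8 hours

k = ln(C₁/C₂) / (t₂ − t₁) = ln(299/64.1) / (116 − 21.0)
  = 1.540 / 95.00 = 0.01621 h⁻¹
t½ = ln 2 / k = ln 2 / 0.01621 ≈ 42.8 hours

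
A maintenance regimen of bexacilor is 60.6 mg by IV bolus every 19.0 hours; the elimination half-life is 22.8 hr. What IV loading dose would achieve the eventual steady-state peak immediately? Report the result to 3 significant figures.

138 mg

k = ln 2 / 22.8 = 0.03040 hr⁻¹
Accumulation ratio R = 1 / (1 − e^(−kτ)) = 1 / (1 − e^(−0.03040×19.0)) = 1 / (1 − 0.5612) = 2.279
Loading dose = maintenance dose × R = 60.6 × 2.279 ≈ 138 mg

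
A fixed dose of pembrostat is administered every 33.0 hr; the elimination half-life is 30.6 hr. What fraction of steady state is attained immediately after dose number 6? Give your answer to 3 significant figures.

0.989

k = ln 2 / 30.6 = 0.02265 hr⁻¹
f_n = 1 − e^(−nkτ) = 1 − e^(−6 × 0.02265 × 33.0) = 1 − e^(−4.485) = 1 − 0.01128 ≈ 0.989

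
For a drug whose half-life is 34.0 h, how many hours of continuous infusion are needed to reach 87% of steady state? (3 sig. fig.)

100 hours

k = ln 2 / 34.0 = 0.02039 h⁻¹
f = 1 − e^(−kt)  ⇒  t = −ln(1 − f) / k
t = −ln(1 − 0.87) / 0.02039 = 2.040 / 0.02039 ≈ 100 hours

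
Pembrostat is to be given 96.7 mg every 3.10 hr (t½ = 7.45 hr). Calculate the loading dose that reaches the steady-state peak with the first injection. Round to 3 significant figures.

k = ln 2 / 7.45 = 0.09304 hr⁻¹
Accumulation ratio R = 1 / (1 − e^(−kτ)) = 1 / (1 − e^(−0.09304×3.10)) = 1 / (1 − 0.7494) = 3.991
Loading dose = maintenance dose × R = 96.7 × 3.991 ≈ 386 mg

386 mg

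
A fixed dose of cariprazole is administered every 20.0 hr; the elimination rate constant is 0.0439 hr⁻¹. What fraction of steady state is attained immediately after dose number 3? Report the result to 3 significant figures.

0.928

f_n = 1 − e^(−nkτ) = 1 − e^(−3 × 0.04390 × 20.0) = 1 − e^(−2.634) = 1 − 0.07179 ≈ 0.928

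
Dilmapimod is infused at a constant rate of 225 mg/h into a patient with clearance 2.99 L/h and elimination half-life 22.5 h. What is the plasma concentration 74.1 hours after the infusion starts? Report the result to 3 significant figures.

Css = rate / CL = 225 / 2.99 = 75.25 µg/mL
k = ln 2 / 22.5 = 0.03081 h⁻¹
C(t) = Css (1 − e^(−kt)) = 75.25 × (1 − e^(−2.283)) = 75.25 × 0.8980 ≈ 67.6 µg/mL

67.6 µg/mL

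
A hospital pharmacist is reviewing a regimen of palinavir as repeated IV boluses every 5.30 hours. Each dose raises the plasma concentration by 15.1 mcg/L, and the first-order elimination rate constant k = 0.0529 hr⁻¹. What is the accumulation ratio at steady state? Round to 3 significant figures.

4.09

Fraction remaining after one interval: e^(−kτ) = e^(−0.05290 × 5.30) = 0.7555
R = 1 / (1 − 0.7555) = 1 / 0.2445 ≈ 4.09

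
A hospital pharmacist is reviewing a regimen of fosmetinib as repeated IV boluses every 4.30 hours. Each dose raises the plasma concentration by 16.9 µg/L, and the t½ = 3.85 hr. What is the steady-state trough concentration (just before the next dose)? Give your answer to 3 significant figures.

14.5 µg/L

k = ln 2 / 3.85 = 0.1800 hr⁻¹
Fraction remaining after one interval: e^(−kτ) = e^(−0.1800 × 4.30) = 0.4611
R = 1 / (1 − 0.4611) = 1.856
Css,max = 16.9 × 1.856 = 31.36 µg/L
Css,min = Css,max × e^(−kτ) = 31.36 × 0.4611 ≈ 14.5 µg/L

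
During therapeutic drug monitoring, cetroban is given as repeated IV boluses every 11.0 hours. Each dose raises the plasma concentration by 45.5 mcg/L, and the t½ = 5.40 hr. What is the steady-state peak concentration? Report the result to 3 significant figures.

60.2 mcg/L

k = ln 2 / 5.40 = 0.1284 hr⁻¹
Fraction remaining after one interval: e^(−kτ) = e^(−0.1284 × 11.0) = 0.2437
R = 1 / (1 − 0.2437) = 1.322
Css,max = 45.5 × 1.322 ≈ 60.2 mcg/L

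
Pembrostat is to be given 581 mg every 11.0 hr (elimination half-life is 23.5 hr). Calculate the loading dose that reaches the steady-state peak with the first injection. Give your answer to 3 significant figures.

2100 mg

k = ln 2 / 23.5 = 0.02950 hr⁻¹
Accumulation ratio R = 1 / (1 − e^(−kτ)) = 1 / (1 − e^(−0.02950×11.0)) = 1 / (1 − 0.7229) = 3.609
Loading dose = maintenance dose × R = 581 × 3.609 ≈ 2100 mg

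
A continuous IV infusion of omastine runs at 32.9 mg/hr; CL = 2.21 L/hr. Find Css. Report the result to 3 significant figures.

Css = infusion rate / CL = 32.9 / 2.21 ≈ 14.9 mg/L

14.9 mg/L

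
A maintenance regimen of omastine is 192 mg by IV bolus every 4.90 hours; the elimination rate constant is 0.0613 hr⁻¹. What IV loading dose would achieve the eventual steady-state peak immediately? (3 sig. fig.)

Accumulation ratio R = 1 / (1 − e^(−kτ)) = 1 / (1 − e^(−0.06130×4.90)) = 1 / (1 − 0.7405) = 3.854
Loading dose = maintenance dose × R = 192 × 3.854 ≈ 740 mg

740 mg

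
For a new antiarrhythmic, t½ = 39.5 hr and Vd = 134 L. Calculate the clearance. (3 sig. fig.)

k = ln 2 / t½ = ln 2 / 39.5 = 0.01755 hr⁻¹
CL = k · V = 0.01755 × 134 ≈ 2.35 L/hr

2.35 L/hr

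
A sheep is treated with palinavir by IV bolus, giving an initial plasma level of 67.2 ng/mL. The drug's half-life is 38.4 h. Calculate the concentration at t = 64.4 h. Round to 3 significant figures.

21.0 ng/mL

k = ln 2 / 38.4 = 0.01805 h⁻¹
C(t) = C₀ e^(−kt) = 67.2 × e^(−0.01805 × 64.4) = 67.2 × e^(−1.162) = 67.2 × 0.3127 ≈ 21.0 ng/mL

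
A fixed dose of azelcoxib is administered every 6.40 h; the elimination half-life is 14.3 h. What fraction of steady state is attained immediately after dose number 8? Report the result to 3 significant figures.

0.916

k = ln 2 / 14.3 = 0.04847 h⁻¹
f_n = 1 − e^(−nkτ) = 1 − e^(−8 × 0.04847 × 6.40) = 1 − e^(−2.482) = 1 − 0.08360 ≈ 0.916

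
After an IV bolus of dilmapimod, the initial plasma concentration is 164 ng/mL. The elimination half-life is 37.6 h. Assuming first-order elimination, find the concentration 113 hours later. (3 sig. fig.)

20.4 ng/mL

k = ln 2 / 37.6 = 0.01843 h⁻¹
113 h is 3.005 half-lives, so C = 164 × (1/2)^3.005 = 164 × 0.1245 ≈ 20.4 ng/mL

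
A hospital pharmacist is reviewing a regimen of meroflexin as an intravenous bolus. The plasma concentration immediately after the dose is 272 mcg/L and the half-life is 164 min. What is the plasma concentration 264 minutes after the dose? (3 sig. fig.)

k = ln 2 / 164 = 0.004227 min⁻¹
264 min is 1.610 half-lives, so C = 272 × (1/2)^1.610 = 272 × 0.3277 ≈ 89.1 mcg/L

89.1 mcg/L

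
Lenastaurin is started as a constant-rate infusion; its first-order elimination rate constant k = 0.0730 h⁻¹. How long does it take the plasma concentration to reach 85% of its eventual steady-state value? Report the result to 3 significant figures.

f = 1 − e^(−kt)  ⇒  t = −ln(1 − f) / k
t = −ln(1 − 0.85) / 0.07300 = 1.897 / 0.07300 ≈ 26.0 hours

26.0 hours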